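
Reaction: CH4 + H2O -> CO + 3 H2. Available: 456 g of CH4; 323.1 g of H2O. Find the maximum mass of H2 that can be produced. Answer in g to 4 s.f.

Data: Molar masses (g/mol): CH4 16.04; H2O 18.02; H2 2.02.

108.7 g

n(CH4) = 456.0 / 16.04 = 28.43 mol
n(H2O) = 323.1 / 18.02 = 17.93 mol
n/ν for CH4 = 28.43/1 = 28.43
n/ν for H2O = 17.93/1 = 17.93
Smallest n/ν is H2O → limiting reagent.
n(H2) = (3/1) × 17.93 = 53.79 mol
mass = 53.79 × 2.02 = 108.7 g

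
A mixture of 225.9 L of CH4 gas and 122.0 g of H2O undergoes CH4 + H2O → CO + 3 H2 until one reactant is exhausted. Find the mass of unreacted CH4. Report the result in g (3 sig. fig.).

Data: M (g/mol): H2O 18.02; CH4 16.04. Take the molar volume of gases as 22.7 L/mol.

n(CH4) = 225.9 / 22.7 = 9.952 mol
n(H2O) = 122.0 / 18.02 = 6.770 mol
n/ν for CH4 = 9.952/1 = 9.952
n/ν for H2O = 6.770/1 = 6.770
Smallest n/ν is H2O → limiting reagent.
CH4 consumed = (1/1) × 6.770 = 6.770 mol
CH4 remaining = 9.952 − 6.770 = 3.182 mol
mass = 3.182 × 16.04 = 51.04 g

51.0 g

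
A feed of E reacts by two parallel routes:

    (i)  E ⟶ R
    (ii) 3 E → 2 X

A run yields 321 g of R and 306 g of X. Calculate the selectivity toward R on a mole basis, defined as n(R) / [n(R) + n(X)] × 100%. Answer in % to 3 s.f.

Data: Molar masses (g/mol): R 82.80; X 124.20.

61.1 %

n(R) = 321 / 82.80 = 3.877 mol
n(X) = 306 / 124.20 = 2.464 mol
selectivity = 3.877/(3.877+2.464) × 100 = 61.14 %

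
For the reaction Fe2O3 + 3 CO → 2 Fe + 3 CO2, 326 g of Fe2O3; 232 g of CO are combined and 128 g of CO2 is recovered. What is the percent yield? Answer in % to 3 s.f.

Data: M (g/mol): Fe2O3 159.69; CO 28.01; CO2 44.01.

n(Fe2O3) = 326.0 / 159.69 = 2.041 mol
n(CO) = 232.0 / 28.01 = 8.283 mol
n/ν for Fe2O3 = 2.041/1 = 2.041
n/ν for CO = 8.283/3 = 2.761
Smallest n/ν is Fe2O3 → limiting reagent.
theoretical n(CO2) = (3/1) × 2.041 = 6.123 mol → 269.5 g
% yield = 128 / 269.5 × 100 = 47.50 %

47.5 %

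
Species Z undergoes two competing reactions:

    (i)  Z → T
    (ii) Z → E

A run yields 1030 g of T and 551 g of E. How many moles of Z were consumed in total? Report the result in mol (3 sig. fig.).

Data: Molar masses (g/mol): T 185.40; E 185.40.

8.53 mol

n(T) = 1030 / 185.40 = 5.556 mol
n(E) = 551 / 185.40 = 2.972 mol
n(Z) via (i) = (1/1)×5.556 = 5.556 mol
n(Z) via (ii) = (1/1)×2.972 = 2.972 mol
total n(Z) = 5.556 + 2.972 = 8.528 mol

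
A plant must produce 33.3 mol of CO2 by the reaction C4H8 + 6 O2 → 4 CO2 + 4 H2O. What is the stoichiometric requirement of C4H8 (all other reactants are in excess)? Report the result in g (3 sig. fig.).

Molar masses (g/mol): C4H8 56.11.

n(CO2) = 33.30 mol
n(C4H8) = (1/4) × 33.30 = 8.325 mol
mass = 8.325 × 56.11 = 467.1 g

467 g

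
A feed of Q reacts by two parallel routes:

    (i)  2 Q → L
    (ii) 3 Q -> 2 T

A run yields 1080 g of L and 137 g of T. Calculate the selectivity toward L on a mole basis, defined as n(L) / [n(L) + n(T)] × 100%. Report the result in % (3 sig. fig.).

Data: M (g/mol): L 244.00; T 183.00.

85.5 %

n(L) = 1080 / 244.00 = 4.426 mol
n(T) = 137 / 183.00 = 0.7486 mol
selectivity = 4.426/(4.426+0.7486) × 100 = 85.53 %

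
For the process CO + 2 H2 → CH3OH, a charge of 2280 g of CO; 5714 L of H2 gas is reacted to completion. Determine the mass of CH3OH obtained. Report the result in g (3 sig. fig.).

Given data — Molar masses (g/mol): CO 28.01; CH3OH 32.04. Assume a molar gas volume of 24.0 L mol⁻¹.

2610 g

n(CO) = 2280 / 28.01 = 81.40 mol
n(H2) = 5714 / 24.0 = 238.1 mol
n/ν for CO = 81.40/1 = 81.40
n/ν for H2 = 238.1/2 = 119.1
Smallest n/ν is CO → limiting reagent.
n(CH3OH) = (1/1) × 81.40 = 81.40 mol
mass = 81.40 × 32.04 = 2608 g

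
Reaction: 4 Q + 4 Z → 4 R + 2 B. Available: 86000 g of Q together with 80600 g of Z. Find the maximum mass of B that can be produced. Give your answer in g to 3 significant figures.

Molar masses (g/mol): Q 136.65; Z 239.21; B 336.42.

n(Q) = 86000 / 136.65 = 629.3 mol
n(Z) = 80600 / 239.21 = 336.9 mol
n/ν → Q: 157.3, Z: 84.23; Z is limiting.
n(B) = (2/4) × 336.9 = 168.5 mol
mass = 168.5 × 336.42 = 56690 g

56700 g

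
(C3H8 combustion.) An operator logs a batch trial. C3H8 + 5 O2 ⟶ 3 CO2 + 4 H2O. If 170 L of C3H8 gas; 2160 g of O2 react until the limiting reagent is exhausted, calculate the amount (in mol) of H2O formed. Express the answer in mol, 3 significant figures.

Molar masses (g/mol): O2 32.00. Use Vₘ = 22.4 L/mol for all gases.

30.4 mol

n(C3H8) = 170.0 / 22.4 = 7.589 mol
n(O2) = 2160 / 32.00 = 67.50 mol
n/ν for C3H8 = 7.589/1 = 7.589
n/ν for O2 = 67.50/5 = 13.50
Smallest n/ν is C3H8 → limiting reagent.
n(H2O) = (4/1) × 7.589 = 30.36 mol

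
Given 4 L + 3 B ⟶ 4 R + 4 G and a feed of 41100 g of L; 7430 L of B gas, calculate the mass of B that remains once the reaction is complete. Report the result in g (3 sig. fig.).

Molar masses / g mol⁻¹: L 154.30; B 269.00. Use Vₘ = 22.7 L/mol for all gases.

n(L) = 41100 / 154.30 = 266.4 mol
n(B) = 7430 / 22.7 = 327.3 mol
n/ν for L = 266.4/4 = 66.60
n/ν for B = 327.3/3 = 109.1
Smallest n/ν is L → limiting reagent.
B consumed = (3/4) × 266.4 = 199.8 mol
B remaining = 327.3 − 199.8 = 127.5 mol
mass = 127.5 × 269.00 = 34300 g

34300 g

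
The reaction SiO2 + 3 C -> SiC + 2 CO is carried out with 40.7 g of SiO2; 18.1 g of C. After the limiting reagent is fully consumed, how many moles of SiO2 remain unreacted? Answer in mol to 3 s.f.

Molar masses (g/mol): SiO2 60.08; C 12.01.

n(SiO2) = 40.70 / 60.08 = 0.6774 mol
n(C) = 18.10 / 12.01 = 1.507 mol
n/ν for SiO2 = 0.6774/1 = 0.6774
n/ν for C = 1.507/3 = 0.5023
Smallest n/ν is C → limiting reagent.
SiO2 consumed = (1/3) × 1.507 = 0.5023 mol
SiO2 remaining = 0.6774 − 0.5023 = 0.1751 mol

0.175 mol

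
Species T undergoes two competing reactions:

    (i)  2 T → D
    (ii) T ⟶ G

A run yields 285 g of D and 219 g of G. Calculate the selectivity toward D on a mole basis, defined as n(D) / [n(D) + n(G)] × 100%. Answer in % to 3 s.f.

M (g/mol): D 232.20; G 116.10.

39.4 %

n(D) = 285 / 232.20 = 1.227 mol
n(G) = 219 / 116.10 = 1.886 mol
selectivity = 1.227/(1.227+1.886) × 100 = 39.42 %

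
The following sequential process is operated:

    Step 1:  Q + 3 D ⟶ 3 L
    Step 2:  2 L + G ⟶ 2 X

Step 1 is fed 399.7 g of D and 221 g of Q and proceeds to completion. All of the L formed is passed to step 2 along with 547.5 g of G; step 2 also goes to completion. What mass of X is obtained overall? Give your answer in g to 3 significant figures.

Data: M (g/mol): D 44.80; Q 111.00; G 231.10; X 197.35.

Step 1:
n(D) = 399.7 / 44.80 = 8.922 mol
n(Q) = 221.0 / 111.00 = 1.991 mol
n/ν → D: 2.974, Q: 1.991; Q is limiting.
n(L) produced = (3/1) × 1.991 = 5.973 mol
Step 2:
n(L) available = 5.973 mol
n(G) = 547.5 / 231.10 = 2.369 mol
n/ν → L: 2.987, G: 2.369; G is limiting.
n(X) = (2/1) × 2.369 = 4.738 mol
mass = 4.738 × 197.35 = 935.0 g

935 g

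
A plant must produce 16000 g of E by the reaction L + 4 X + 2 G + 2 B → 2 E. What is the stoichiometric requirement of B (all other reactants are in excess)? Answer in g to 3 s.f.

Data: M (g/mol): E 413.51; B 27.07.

1050 g

n(E) = 16000 / 413.51 = 38.69 mol
n(B) = (2/2) × 38.69 = 38.69 mol
mass = 38.69 × 27.07 = 1047 g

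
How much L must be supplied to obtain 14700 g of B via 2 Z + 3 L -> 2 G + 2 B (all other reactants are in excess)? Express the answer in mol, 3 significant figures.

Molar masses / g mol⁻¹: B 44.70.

n(B) = 14700 / 44.70 = 328.9 mol
n(L) = (3/2) × 328.9 = 493.4 mol

493 mol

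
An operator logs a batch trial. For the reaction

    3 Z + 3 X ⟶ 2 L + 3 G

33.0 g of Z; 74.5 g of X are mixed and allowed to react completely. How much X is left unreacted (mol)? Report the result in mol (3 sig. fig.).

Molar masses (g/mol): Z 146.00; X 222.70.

n(Z) = 33.00 / 146.00 = 0.2260 mol
n(X) = 74.50 / 222.70 = 0.3345 mol
n/ν for Z = 0.2260/3 = 0.07533
n/ν for X = 0.3345/3 = 0.1115
Smallest n/ν is Z → limiting reagent.
X consumed = (3/3) × 0.2260 = 0.2260 mol
X remaining = 0.3345 − 0.2260 = 0.1085 mol

0.109 mol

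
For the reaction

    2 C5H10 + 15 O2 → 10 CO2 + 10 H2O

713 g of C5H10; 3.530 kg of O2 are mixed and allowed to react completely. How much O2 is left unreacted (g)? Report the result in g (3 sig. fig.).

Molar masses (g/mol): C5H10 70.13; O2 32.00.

n(C5H10) = 713.0 / 70.13 = 10.17 mol
n(O2) = 3.530×1000 / 32.00 = 110.3 mol
n/ν for C5H10 = 10.17/2 = 5.085
n/ν for O2 = 110.3/15 = 7.353
Smallest n/ν is C5H10 → limiting reagent.
O2 consumed = (15/2) × 10.17 = 76.28 mol
O2 remaining = 110.3 − 76.28 = 34.02 mol
mass = 34.02 × 32.00 = 1089 g

1090 g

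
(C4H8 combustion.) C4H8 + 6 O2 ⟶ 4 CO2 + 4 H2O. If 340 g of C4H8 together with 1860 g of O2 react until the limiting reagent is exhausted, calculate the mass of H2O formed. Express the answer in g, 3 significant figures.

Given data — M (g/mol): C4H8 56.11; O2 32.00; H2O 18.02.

437 g

n(C4H8) = 340.0 / 56.11 = 6.060 mol
n(O2) = 1860 / 32.00 = 58.13 mol
n/ν → C4H8: 6.060, O2: 9.688; C4H8 is limiting.
n(H2O) = (4/1) × 6.060 = 24.24 mol
mass = 24.24 × 18.02 = 436.8 g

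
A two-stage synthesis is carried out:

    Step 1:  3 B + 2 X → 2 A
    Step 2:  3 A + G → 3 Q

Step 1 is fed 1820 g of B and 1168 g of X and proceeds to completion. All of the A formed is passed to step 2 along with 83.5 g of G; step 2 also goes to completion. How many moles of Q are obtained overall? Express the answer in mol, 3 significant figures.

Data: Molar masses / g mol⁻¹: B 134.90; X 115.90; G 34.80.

7.20 mol

Step 1:
n(B) = 1820 / 134.90 = 13.49 mol
n(X) = 1168 / 115.90 = 10.08 mol
n/ν → B: 4.497, X: 5.040; B is limiting.
n(A) produced = (2/3) × 13.49 = 8.993 mol
Step 2:
n(A) available = 8.993 mol
n(G) = 83.50 / 34.80 = 2.399 mol
n/ν → A: 2.998, G: 2.399; G is limiting.
n(Q) = (3/1) × 2.399 = 7.197 mol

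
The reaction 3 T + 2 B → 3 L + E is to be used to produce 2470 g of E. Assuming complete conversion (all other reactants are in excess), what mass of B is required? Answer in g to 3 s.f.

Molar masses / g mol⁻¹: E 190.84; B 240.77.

n(E) = 2470 / 190.84 = 12.94 mol
n(B) = (2/1) × 12.94 = 25.88 mol
mass = 25.88 × 240.77 = 6231 g

6230 g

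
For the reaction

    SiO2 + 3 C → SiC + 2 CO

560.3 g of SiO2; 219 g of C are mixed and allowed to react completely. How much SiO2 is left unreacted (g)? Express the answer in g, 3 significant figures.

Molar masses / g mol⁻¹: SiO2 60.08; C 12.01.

n(SiO2) = 560.3 / 60.08 = 9.326 mol
n(C) = 219.0 / 12.01 = 18.23 mol
n/ν for SiO2 = 9.326/1 = 9.326
n/ν for C = 18.23/3 = 6.077
Smallest n/ν is C → limiting reagent.
SiO2 consumed = (1/3) × 18.23 = 6.077 mol
SiO2 remaining = 9.326 − 6.077 = 3.249 mol
mass = 3.249 × 60.08 = 195.2 g

195 g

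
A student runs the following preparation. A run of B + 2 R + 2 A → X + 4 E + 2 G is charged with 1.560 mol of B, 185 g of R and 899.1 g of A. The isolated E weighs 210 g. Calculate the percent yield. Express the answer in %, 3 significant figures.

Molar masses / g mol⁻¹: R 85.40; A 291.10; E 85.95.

n(B) = 1.560 mol
n(R) = 185.0 / 85.40 = 2.166 mol
n(A) = 899.1 / 291.10 = 3.089 mol
n/ν → B: 1.560, R: 1.083, A: 1.545; R is limiting.
theoretical n(E) = (4/2) × 2.166 = 4.332 mol → 372.3 g
% yield = 210 / 372.3 × 100 = 56.41 %

56.4 %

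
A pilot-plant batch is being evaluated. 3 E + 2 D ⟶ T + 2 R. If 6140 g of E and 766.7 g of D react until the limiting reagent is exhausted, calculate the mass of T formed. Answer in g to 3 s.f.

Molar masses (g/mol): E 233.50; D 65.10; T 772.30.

n(E) = 6140 / 233.50 = 26.30 mol
n(D) = 766.7 / 65.10 = 11.78 mol
n/ν for E = 26.30/3 = 8.767
n/ν for D = 11.78/2 = 5.890
Smallest n/ν is D → limiting reagent.
n(T) = (1/2) × 11.78 = 5.890 mol
mass = 5.890 × 772.30 = 4549 g

4550 g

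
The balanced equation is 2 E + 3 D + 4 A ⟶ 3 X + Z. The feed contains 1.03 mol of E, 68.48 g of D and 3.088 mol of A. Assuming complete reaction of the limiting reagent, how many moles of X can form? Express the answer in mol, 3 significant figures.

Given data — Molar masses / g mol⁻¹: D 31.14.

1.55 mol

n(E) = 1.030 mol
n(D) = 68.48 / 31.14 = 2.199 mol
n(A) = 3.088 mol
n/ν for E = 1.030/2 = 0.5150
n/ν for D = 2.199/3 = 0.7330
n/ν for A = 3.088/4 = 0.7720
Smallest n/ν is E → limiting reagent.
n(X) = (3/2) × 1.030 = 1.545 mol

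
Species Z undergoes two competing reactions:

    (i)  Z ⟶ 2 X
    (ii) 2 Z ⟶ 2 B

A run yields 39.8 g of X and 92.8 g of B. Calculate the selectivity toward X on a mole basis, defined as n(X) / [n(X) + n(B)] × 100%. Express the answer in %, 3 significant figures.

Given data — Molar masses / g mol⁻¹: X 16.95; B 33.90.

46.2 %

n(X) = 39.8 / 16.95 = 2.348 mol
n(B) = 92.8 / 33.90 = 2.737 mol
selectivity = 2.348/(2.348+2.737) × 100 = 46.18 %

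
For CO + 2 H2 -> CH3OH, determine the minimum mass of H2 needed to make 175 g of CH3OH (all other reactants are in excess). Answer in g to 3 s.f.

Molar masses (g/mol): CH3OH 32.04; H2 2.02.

22.1 g

n(CH3OH) = 175 / 32.04 = 5.462 mol
n(H2) = (2/1) × 5.462 = 10.92 mol
mass = 10.92 × 2.02 = 22.06 g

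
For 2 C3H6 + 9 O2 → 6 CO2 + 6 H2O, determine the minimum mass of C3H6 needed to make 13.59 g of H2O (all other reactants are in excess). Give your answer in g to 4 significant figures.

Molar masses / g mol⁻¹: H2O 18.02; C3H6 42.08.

10.58 g

n(H2O) = 13.59 / 18.02 = 0.7542 mol
n(C3H6) = (2/6) × 0.7542 = 0.2514 mol
mass = 0.2514 × 42.08 = 10.58 g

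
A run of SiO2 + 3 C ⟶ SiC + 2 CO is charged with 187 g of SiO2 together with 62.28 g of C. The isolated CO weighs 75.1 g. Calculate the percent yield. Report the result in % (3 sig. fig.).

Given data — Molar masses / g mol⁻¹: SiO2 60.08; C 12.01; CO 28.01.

n(SiO2) = 187.0 / 60.08 = 3.113 mol
n(C) = 62.28 / 12.01 = 5.186 mol
n/ν → SiO2: 3.113, C: 1.729; C is limiting.
theoretical n(CO) = (2/3) × 5.186 = 3.457 mol → 96.83 g
% yield = 75.1 / 96.83 × 100 = 77.56 %

77.6 %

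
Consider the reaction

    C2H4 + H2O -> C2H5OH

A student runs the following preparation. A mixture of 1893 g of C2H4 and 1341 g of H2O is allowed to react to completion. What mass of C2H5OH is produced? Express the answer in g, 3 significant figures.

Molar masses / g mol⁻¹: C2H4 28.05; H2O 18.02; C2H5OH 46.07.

n(C2H4) = 1893 / 28.05 = 67.49 mol
n(H2O) = 1341 / 18.02 = 74.42 mol
n/ν → C2H4: 67.49, H2O: 74.42; C2H4 is limiting.
n(C2H5OH) = (1/1) × 67.49 = 67.49 mol
mass = 67.49 × 46.07 = 3109 g

3110 g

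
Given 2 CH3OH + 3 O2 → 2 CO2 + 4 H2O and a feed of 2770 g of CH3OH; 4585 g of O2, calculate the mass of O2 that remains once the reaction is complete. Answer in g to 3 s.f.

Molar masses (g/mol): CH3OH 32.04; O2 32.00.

435 g

n(CH3OH) = 2770 / 32.04 = 86.45 mol
n(O2) = 4585 / 32.00 = 143.3 mol
n/ν → CH3OH: 43.23, O2: 47.77; CH3OH is limiting.
O2 consumed = (3/2) × 86.45 = 129.7 mol
O2 remaining = 143.3 − 129.7 = 13.60 mol
mass = 13.60 × 32.00 = 435.2 g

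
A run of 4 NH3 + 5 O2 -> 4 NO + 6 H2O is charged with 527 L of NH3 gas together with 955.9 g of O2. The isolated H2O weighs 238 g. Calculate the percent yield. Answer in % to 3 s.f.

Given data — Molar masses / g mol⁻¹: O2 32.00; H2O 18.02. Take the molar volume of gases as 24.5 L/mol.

40.9 %

n(NH3) = 527.0 / 24.5 = 21.51 mol
n(O2) = 955.9 / 32.00 = 29.87 mol
n/ν for NH3 = 21.51/4 = 5.378
n/ν for O2 = 29.87/5 = 5.974
Smallest n/ν is NH3 → limiting reagent.
theoretical n(H2O) = (6/4) × 21.51 = 32.27 mol → 581.5 g
% yield = 238 / 581.5 × 100 = 40.93 %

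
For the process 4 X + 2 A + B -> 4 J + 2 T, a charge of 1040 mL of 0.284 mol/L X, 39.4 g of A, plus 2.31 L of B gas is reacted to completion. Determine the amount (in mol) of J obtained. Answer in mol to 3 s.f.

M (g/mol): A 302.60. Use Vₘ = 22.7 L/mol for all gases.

n(X) = 0.284 × 1040/1000 = 0.2954 mol
n(A) = 39.40 / 302.60 = 0.1302 mol
n(B) = 2.310 / 22.7 = 0.1018 mol
n/ν for X = 0.2954/4 = 0.07385
n/ν for A = 0.1302/2 = 0.06510
n/ν for B = 0.1018/1 = 0.1018
Smallest n/ν is A → limiting reagent.
n(J) = (4/2) × 0.1302 = 0.2604 mol

0.260 mol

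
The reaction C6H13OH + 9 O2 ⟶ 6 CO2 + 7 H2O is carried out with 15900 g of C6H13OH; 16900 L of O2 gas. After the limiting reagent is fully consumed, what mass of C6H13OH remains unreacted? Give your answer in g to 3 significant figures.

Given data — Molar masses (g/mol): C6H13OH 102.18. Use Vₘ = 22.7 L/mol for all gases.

n(C6H13OH) = 15900 / 102.18 = 155.6 mol
n(O2) = 16900 / 22.7 = 744.5 mol
n/ν → C6H13OH: 155.6, O2: 82.72; O2 is limiting.
C6H13OH consumed = (1/9) × 744.5 = 82.72 mol
C6H13OH remaining = 155.6 − 82.72 = 72.88 mol
mass = 72.88 × 102.18 = 7447 g

7450 g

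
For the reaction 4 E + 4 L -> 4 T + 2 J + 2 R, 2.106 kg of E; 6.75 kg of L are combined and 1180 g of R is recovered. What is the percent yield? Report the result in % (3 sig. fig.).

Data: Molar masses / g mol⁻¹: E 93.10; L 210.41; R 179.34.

58.2 %

n(E) = 2.106×1000 / 93.10 = 22.62 mol
n(L) = 6.750×1000 / 210.41 = 32.08 mol
n/ν for E = 22.62/4 = 5.655
n/ν for L = 32.08/4 = 8.020
Smallest n/ν is E → limiting reagent.
theoretical n(R) = (2/4) × 22.62 = 11.31 mol → 2028 g
% yield = 1180 / 2028 × 100 = 58.19 %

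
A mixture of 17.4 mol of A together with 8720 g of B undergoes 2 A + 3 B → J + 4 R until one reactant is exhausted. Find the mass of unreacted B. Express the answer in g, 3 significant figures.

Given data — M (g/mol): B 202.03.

3450 g

n(A) = 17.40 mol
n(B) = 8720 / 202.03 = 43.16 mol
n/ν for A = 17.40/2 = 8.700
n/ν for B = 43.16/3 = 14.39
Smallest n/ν is A → limiting reagent.
B consumed = (3/2) × 17.40 = 26.10 mol
B remaining = 43.16 − 26.10 = 17.06 mol
mass = 17.06 × 202.03 = 3447 g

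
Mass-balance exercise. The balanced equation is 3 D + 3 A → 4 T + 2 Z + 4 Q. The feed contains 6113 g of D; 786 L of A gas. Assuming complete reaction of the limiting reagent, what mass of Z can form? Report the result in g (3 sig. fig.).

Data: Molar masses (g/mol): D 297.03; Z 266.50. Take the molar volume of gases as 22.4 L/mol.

3660 g

n(D) = 6113 / 297.03 = 20.58 mol
n(A) = 786.0 / 22.4 = 35.09 mol
n/ν for D = 20.58/3 = 6.860
n/ν for A = 35.09/3 = 11.70
Smallest n/ν is D → limiting reagent.
n(Z) = (2/3) × 20.58 = 13.72 mol
mass = 13.72 × 266.50 = 3656 g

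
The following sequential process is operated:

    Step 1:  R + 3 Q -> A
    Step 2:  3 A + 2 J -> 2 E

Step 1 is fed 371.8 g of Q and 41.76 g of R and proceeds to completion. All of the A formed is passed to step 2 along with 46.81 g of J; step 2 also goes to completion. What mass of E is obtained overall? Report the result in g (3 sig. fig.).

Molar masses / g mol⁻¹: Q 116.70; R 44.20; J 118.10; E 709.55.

Step 1:
n(Q) = 371.8 / 116.70 = 3.186 mol
n(R) = 41.76 / 44.20 = 0.9448 mol
n/ν for Q = 3.186/3 = 1.062
n/ν for R = 0.9448/1 = 0.9448
Smallest n/ν is R → limiting reagent.
n(A) produced = (1/1) × 0.9448 = 0.9448 mol
Step 2:
n(A) available = 0.9448 mol
n(J) = 46.81 / 118.10 = 0.3964 mol
n/ν for A = 0.9448/3 = 0.3149
n/ν for J = 0.3964/2 = 0.1982
Smallest n/ν is J → limiting reagent.
n(E) = (2/2) × 0.3964 = 0.3964 mol
mass = 0.3964 × 709.55 = 281.3 g

281 g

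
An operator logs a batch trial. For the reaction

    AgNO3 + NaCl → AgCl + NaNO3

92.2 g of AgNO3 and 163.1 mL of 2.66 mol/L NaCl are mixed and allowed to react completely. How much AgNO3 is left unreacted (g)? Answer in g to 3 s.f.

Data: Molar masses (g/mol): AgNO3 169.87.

n(AgNO3) = 92.20 / 169.87 = 0.5428 mol
n(NaCl) = 2.66 × 163.1/1000 = 0.4338 mol
n/ν for AgNO3 = 0.5428/1 = 0.5428
n/ν for NaCl = 0.4338/1 = 0.4338
Smallest n/ν is NaCl → limiting reagent.
AgNO3 consumed = (1/1) × 0.4338 = 0.4338 mol
AgNO3 remaining = 0.5428 − 0.4338 = 0.1090 mol
mass = 0.1090 × 169.87 = 18.52 g

18.5 g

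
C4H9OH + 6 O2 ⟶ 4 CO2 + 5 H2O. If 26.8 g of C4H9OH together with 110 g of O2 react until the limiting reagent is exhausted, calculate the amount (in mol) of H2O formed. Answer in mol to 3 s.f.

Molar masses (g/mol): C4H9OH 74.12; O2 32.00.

n(C4H9OH) = 26.80 / 74.12 = 0.3616 mol
n(O2) = 110.0 / 32.00 = 3.438 mol
n/ν for C4H9OH = 0.3616/1 = 0.3616
n/ν for O2 = 3.438/6 = 0.5730
Smallest n/ν is C4H9OH → limiting reagent.
n(H2O) = (5/1) × 0.3616 = 1.808 mol

1.81 mol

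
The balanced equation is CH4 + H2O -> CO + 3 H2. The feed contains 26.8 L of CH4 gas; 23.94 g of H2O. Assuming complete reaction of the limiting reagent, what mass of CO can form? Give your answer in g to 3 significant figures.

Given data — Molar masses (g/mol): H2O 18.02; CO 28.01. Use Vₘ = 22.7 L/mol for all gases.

33.1 g

n(CH4) = 26.80 / 22.7 = 1.181 mol
n(H2O) = 23.94 / 18.02 = 1.329 mol
n/ν → CH4: 1.181, H2O: 1.329; CH4 is limiting.
n(CO) = (1/1) × 1.181 = 1.181 mol
mass = 1.181 × 28.01 = 33.08 g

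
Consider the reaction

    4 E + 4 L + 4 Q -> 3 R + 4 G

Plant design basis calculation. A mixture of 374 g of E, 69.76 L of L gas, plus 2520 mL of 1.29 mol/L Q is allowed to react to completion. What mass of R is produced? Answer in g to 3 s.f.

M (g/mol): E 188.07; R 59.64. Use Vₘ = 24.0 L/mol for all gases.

n(E) = 374.0 / 188.07 = 1.989 mol
n(L) = 69.76 / 24.0 = 2.907 mol
n(Q) = 1.29 × 2520/1000 = 3.251 mol
n/ν → E: 0.4973, L: 0.7268, Q: 0.8128; E is limiting.
n(R) = (3/4) × 1.989 = 1.492 mol
mass = 1.492 × 59.64 = 88.98 g

89.0 g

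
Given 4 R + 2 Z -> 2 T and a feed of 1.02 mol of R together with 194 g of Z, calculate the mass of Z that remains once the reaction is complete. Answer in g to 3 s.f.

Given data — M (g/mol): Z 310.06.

n(R) = 1.020 mol
n(Z) = 194.0 / 310.06 = 0.6257 mol
n/ν for R = 1.020/4 = 0.2550
n/ν for Z = 0.6257/2 = 0.3129
Smallest n/ν is R → limiting reagent.
Z consumed = (2/4) × 1.020 = 0.5100 mol
Z remaining = 0.6257 − 0.5100 = 0.1157 mol
mass = 0.1157 × 310.06 = 35.87 g

35.9 g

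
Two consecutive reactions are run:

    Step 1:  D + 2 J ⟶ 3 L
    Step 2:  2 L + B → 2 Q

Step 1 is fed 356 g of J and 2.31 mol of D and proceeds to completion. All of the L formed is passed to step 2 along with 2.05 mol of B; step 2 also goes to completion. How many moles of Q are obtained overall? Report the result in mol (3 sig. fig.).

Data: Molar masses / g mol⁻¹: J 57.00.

Step 1:
n(J) = 356.0 / 57.00 = 6.246 mol
n(D) = 2.310 mol
n/ν for J = 6.246/2 = 3.123
n/ν for D = 2.310/1 = 2.310
Smallest n/ν is D → limiting reagent.
n(L) produced = (3/1) × 2.310 = 6.930 mol
Step 2:
n(L) available = 6.930 mol
n(B) = 2.050 mol
n/ν for L = 6.930/2 = 3.465
n/ν for B = 2.050/1 = 2.050
Smallest n/ν is B → limiting reagent.
n(Q) = (2/1) × 2.050 = 4.100 mol

4.10 mol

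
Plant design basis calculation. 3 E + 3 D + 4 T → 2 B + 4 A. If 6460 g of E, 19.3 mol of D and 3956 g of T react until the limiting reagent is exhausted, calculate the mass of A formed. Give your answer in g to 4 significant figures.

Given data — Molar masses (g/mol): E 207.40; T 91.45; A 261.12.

6719 g

n(E) = 6460 / 207.40 = 31.15 mol
n(D) = 19.30 mol
n(T) = 3956 / 91.45 = 43.26 mol
n/ν for E = 31.15/3 = 10.38
n/ν for D = 19.30/3 = 6.433
n/ν for T = 43.26/4 = 10.82
Smallest n/ν is D → limiting reagent.
n(A) = (4/3) × 19.30 = 25.73 mol
mass = 25.73 × 261.12 = 6719 g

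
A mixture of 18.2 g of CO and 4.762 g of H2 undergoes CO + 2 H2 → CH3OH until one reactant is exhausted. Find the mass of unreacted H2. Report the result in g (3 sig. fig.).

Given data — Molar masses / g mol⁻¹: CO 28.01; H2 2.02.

n(CO) = 18.20 / 28.01 = 0.6498 mol
n(H2) = 4.762 / 2.02 = 2.357 mol
n/ν for CO = 0.6498/1 = 0.6498
n/ν for H2 = 2.357/2 = 1.179
Smallest n/ν is CO → limiting reagent.
H2 consumed = (2/1) × 0.6498 = 1.300 mol
H2 remaining = 2.357 − 1.300 = 1.057 mol
mass = 1.057 × 2.02 = 2.135 g

2.14 g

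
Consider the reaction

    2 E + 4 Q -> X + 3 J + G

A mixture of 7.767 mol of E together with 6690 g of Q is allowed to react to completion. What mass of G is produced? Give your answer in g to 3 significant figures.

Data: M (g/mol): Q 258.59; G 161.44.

n(E) = 7.767 mol
n(Q) = 6690 / 258.59 = 25.87 mol
n/ν for E = 7.767/2 = 3.884
n/ν for Q = 25.87/4 = 6.468
Smallest n/ν is E → limiting reagent.
n(G) = (1/2) × 7.767 = 3.884 mol
mass = 3.884 × 161.44 = 627.0 g

627 g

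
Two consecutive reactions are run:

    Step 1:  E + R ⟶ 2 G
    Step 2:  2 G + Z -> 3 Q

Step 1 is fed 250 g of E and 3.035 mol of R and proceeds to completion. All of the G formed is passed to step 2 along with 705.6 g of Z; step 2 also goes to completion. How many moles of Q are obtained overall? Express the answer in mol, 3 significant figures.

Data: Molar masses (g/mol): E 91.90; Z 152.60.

8.16 mol

Step 1:
n(E) = 250.0 / 91.90 = 2.720 mol
n(R) = 3.035 mol
n/ν for E = 2.720/1 = 2.720
n/ν for R = 3.035/1 = 3.035
Smallest n/ν is E → limiting reagent.
n(G) produced = (2/1) × 2.720 = 5.440 mol
Step 2:
n(G) available = 5.440 mol
n(Z) = 705.6 / 152.60 = 4.624 mol
n/ν for G = 5.440/2 = 2.720
n/ν for Z = 4.624/1 = 4.624
Smallest n/ν is G → limiting reagent.
n(Q) = (3/2) × 5.440 = 8.160 mol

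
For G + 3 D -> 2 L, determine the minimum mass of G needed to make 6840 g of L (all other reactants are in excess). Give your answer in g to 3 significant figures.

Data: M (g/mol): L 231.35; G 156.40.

2310 g

n(L) = 6840 / 231.35 = 29.57 mol
n(G) = (1/2) × 29.57 = 14.79 mol
mass = 14.79 × 156.40 = 2313 g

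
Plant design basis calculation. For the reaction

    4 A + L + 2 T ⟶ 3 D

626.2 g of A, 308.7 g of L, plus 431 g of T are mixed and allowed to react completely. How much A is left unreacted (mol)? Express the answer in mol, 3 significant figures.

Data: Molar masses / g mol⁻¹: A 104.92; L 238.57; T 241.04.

n(A) = 626.2 / 104.92 = 5.968 mol
n(L) = 308.7 / 238.57 = 1.294 mol
n(T) = 431.0 / 241.04 = 1.788 mol
n/ν → A: 1.492, L: 1.294, T: 0.8940; T is limiting.
A consumed = (4/2) × 1.788 = 3.576 mol
A remaining = 5.968 − 3.576 = 2.392 mol

2.39 mol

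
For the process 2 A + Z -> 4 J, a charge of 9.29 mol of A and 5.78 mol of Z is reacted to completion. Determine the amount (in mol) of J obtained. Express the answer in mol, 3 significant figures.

n(A) = 9.290 mol
n(Z) = 5.780 mol
n/ν → A: 4.645, Z: 5.780; A is limiting.
n(J) = (4/2) × 9.290 = 18.58 mol

18.6 mol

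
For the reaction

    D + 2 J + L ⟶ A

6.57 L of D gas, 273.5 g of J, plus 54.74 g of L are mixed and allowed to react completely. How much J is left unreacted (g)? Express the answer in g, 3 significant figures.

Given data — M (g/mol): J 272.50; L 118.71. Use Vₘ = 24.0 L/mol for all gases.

n(D) = 6.570 / 24.0 = 0.2738 mol
n(J) = 273.5 / 272.50 = 1.004 mol
n(L) = 54.74 / 118.71 = 0.4611 mol
n/ν → D: 0.2738, J: 0.5020, L: 0.4611; D is limiting.
J consumed = (2/1) × 0.2738 = 0.5476 mol
J remaining = 1.004 − 0.5476 = 0.4564 mol
mass = 0.4564 × 272.50 = 124.4 g

124 g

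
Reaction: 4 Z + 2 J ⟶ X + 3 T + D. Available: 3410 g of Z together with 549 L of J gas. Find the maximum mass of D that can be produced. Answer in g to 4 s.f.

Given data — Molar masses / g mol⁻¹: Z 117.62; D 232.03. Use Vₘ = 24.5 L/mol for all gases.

n(Z) = 3410 / 117.62 = 28.99 mol
n(J) = 549.0 / 24.5 = 22.41 mol
n/ν for Z = 28.99/4 = 7.248
n/ν for J = 22.41/2 = 11.21
Smallest n/ν is Z → limiting reagent.
n(D) = (1/4) × 28.99 = 7.248 mol
mass = 7.248 × 232.03 = 1682 g

1682 g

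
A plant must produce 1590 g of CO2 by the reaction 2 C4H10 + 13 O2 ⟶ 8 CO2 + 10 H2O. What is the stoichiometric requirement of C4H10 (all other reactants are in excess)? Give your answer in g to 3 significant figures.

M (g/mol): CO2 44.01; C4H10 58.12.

n(CO2) = 1590 / 44.01 = 36.13 mol
n(C4H10) = (2/8) × 36.13 = 9.033 mol
mass = 9.033 × 58.12 = 525.0 g

525 g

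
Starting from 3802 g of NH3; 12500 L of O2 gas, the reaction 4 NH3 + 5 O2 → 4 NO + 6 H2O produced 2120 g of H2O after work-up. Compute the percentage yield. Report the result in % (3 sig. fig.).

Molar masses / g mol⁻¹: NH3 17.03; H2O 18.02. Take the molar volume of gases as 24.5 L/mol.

n(NH3) = 3802 / 17.03 = 223.3 mol
n(O2) = 12500 / 24.5 = 510.2 mol
n/ν for NH3 = 223.3/4 = 55.83
n/ν for O2 = 510.2/5 = 102.0
Smallest n/ν is NH3 → limiting reagent.
theoretical n(H2O) = (6/4) × 223.3 = 335.0 mol → 6037 g
% yield = 2120 / 6037 × 100 = 35.12 %

35.1 %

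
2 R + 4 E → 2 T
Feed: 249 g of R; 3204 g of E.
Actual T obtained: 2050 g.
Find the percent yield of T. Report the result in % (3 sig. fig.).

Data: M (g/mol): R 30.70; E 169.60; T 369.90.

n(R) = 249.0 / 30.70 = 8.111 mol
n(E) = 3204 / 169.60 = 18.89 mol
n/ν → R: 4.056, E: 4.723; R is limiting.
theoretical n(T) = (2/2) × 8.111 = 8.111 mol → 3000 g
% yield = 2050 / 3000 × 100 = 68.33 %

68.3 %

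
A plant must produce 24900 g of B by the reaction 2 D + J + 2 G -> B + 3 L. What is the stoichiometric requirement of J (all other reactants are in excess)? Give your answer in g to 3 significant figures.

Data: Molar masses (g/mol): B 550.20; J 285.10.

n(B) = 24900 / 550.20 = 45.26 mol
n(J) = (1/1) × 45.26 = 45.26 mol
mass = 45.26 × 285.10 = 12900 g

12900 g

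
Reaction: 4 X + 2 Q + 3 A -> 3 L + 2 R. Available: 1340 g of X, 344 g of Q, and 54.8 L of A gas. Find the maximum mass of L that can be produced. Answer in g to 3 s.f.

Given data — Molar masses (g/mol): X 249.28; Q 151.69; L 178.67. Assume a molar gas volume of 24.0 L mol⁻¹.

408 g

n(X) = 1340 / 249.28 = 5.375 mol
n(Q) = 344.0 / 151.69 = 2.268 mol
n(A) = 54.80 / 24.0 = 2.283 mol
n/ν → X: 1.344, Q: 1.134, A: 0.7610; A is limiting.
n(L) = (3/3) × 2.283 = 2.283 mol
mass = 2.283 × 178.67 = 407.9 g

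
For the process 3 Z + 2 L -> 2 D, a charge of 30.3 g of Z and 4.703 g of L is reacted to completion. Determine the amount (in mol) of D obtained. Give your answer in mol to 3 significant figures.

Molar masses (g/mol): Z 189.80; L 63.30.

n(Z) = 30.30 / 189.80 = 0.1596 mol
n(L) = 4.703 / 63.30 = 0.07430 mol
n/ν for Z = 0.1596/3 = 0.05320
n/ν for L = 0.07430/2 = 0.03715
Smallest n/ν is L → limiting reagent.
n(D) = (2/2) × 0.07430 = 0.07430 mol

0.0743 mol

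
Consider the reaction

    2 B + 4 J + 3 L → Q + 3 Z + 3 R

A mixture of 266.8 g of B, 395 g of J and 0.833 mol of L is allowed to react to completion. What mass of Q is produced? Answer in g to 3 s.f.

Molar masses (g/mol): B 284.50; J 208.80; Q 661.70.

n(B) = 266.8 / 284.50 = 0.9378 mol
n(J) = 395.0 / 208.80 = 1.892 mol
n(L) = 0.8330 mol
n/ν for B = 0.9378/2 = 0.4689
n/ν for J = 1.892/4 = 0.4730
n/ν for L = 0.8330/3 = 0.2777
Smallest n/ν is L → limiting reagent.
n(Q) = (1/3) × 0.8330 = 0.2777 mol
mass = 0.2777 × 661.70 = 183.8 g

184 g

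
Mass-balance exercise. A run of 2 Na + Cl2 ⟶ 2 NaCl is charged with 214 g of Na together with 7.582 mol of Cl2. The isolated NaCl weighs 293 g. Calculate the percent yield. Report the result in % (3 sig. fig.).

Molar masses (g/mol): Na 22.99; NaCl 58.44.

53.9 %

n(Na) = 214.0 / 22.99 = 9.308 mol
n(Cl2) = 7.582 mol
n/ν → Na: 4.654, Cl2: 7.582; Na is limiting.
theoretical n(NaCl) = (2/2) × 9.308 = 9.308 mol → 544.0 g
% yield = 293 / 544.0 × 100 = 53.86 %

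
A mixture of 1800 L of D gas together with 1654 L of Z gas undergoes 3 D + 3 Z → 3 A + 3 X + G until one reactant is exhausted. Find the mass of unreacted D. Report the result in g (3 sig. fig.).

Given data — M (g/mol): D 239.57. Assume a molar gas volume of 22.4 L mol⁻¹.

n(D) = 1800 / 22.4 = 80.36 mol
n(Z) = 1654 / 22.4 = 73.84 mol
n/ν → D: 26.79, Z: 24.61; Z is limiting.
D consumed = (3/3) × 73.84 = 73.84 mol
D remaining = 80.36 − 73.84 = 6.520 mol
mass = 6.520 × 239.57 = 1562 g

1560 g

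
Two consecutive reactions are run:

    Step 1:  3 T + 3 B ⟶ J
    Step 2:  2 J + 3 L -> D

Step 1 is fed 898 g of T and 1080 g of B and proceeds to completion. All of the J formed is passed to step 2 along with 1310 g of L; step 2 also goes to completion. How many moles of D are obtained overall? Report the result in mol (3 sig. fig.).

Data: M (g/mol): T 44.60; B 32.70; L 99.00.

3.36 mol

Step 1:
n(T) = 898.0 / 44.60 = 20.13 mol
n(B) = 1080 / 32.70 = 33.03 mol
n/ν for T = 20.13/3 = 6.710
n/ν for B = 33.03/3 = 11.01
Smallest n/ν is T → limiting reagent.
n(J) produced = (1/3) × 20.13 = 6.710 mol
Step 2:
n(J) available = 6.710 mol
n(L) = 1310 / 99.00 = 13.23 mol
n/ν for J = 6.710/2 = 3.355
n/ν for L = 13.23/3 = 4.410
Smallest n/ν is J → limiting reagent.
n(D) = (1/2) × 6.710 = 3.355 mol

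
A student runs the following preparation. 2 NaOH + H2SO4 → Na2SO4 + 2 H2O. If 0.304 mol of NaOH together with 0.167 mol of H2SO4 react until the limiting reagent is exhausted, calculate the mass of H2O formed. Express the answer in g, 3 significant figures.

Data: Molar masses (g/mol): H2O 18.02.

n(NaOH) = 0.3040 mol
n(H2SO4) = 0.1670 mol
n/ν for NaOH = 0.3040/2 = 0.1520
n/ν for H2SO4 = 0.1670/1 = 0.1670
Smallest n/ν is NaOH → limiting reagent.
n(H2O) = (2/2) × 0.3040 = 0.3040 mol
mass = 0.3040 × 18.02 = 5.478 g

5.48 g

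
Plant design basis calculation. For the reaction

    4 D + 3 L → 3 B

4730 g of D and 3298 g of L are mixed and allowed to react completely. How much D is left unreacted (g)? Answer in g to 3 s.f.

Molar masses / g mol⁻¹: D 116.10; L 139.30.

1070 g

n(D) = 4730 / 116.10 = 40.74 mol
n(L) = 3298 / 139.30 = 23.68 mol
n/ν for D = 40.74/4 = 10.19
n/ν for L = 23.68/3 = 7.893
Smallest n/ν is L → limiting reagent.
D consumed = (4/3) × 23.68 = 31.57 mol
D remaining = 40.74 − 31.57 = 9.170 mol
mass = 9.170 × 116.10 = 1065 g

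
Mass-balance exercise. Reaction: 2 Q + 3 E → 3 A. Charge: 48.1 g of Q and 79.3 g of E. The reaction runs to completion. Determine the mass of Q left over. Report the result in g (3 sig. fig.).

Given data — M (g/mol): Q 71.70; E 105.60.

n(Q) = 48.10 / 71.70 = 0.6709 mol
n(E) = 79.30 / 105.60 = 0.7509 mol
n/ν → Q: 0.3355, E: 0.2503; E is limiting.
Q consumed = (2/3) × 0.7509 = 0.5006 mol
Q remaining = 0.6709 − 0.5006 = 0.1703 mol
mass = 0.1703 × 71.70 = 12.21 g

12.2 g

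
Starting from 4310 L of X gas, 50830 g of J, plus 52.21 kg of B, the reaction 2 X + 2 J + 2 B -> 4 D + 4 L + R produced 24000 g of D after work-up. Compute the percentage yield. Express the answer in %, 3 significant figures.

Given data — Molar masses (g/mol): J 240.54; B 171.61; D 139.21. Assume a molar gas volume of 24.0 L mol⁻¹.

48.0 %

n(X) = 4310 / 24.0 = 179.6 mol
n(J) = 50830 / 240.54 = 211.3 mol
n(B) = 52.21×1000 / 171.61 = 304.2 mol
n/ν → X: 89.80, J: 105.7, B: 152.1; X is limiting.
theoretical n(D) = (4/2) × 179.6 = 359.2 mol → 50000 g
% yield = 24000 / 50000 × 100 = 48.00 %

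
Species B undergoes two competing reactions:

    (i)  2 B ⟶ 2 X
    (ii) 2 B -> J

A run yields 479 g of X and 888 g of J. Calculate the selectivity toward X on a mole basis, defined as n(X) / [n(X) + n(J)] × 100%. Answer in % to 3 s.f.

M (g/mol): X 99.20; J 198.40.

n(X) = 479 / 99.20 = 4.829 mol
n(J) = 888 / 198.40 = 4.476 mol
selectivity = 4.829/(4.829+4.476) × 100 = 51.90 %

51.9 %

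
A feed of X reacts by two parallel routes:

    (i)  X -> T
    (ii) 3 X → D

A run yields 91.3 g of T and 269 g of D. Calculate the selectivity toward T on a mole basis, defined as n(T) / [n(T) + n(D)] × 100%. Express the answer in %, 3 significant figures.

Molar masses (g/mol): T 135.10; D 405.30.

n(T) = 91.3 / 135.10 = 0.6758 mol
n(D) = 269 / 405.30 = 0.6637 mol
selectivity = 0.6758/(0.6758+0.6637) × 100 = 50.45 %

50.5 %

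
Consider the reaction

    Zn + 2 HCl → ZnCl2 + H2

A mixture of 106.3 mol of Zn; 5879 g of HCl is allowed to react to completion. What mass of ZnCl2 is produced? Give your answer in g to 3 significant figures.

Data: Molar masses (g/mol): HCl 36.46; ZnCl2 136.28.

n(Zn) = 106.3 mol
n(HCl) = 5879 / 36.46 = 161.2 mol
n/ν for Zn = 106.3/1 = 106.3
n/ν for HCl = 161.2/2 = 80.60
Smallest n/ν is HCl → limiting reagent.
n(ZnCl2) = (1/2) × 161.2 = 80.60 mol
mass = 80.60 × 136.28 = 10980 g

11000 g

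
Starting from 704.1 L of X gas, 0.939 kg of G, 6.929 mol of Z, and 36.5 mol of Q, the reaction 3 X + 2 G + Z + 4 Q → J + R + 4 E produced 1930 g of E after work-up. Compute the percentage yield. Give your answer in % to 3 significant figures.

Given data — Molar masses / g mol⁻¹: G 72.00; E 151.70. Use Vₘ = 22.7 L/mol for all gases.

n(X) = 704.1 / 22.7 = 31.02 mol
n(G) = 0.9390×1000 / 72.00 = 13.04 mol
n(Z) = 6.929 mol
n(Q) = 36.50 mol
n/ν for X = 31.02/3 = 10.34
n/ν for G = 13.04/2 = 6.520
n/ν for Z = 6.929/1 = 6.929
n/ν for Q = 36.50/4 = 9.125
Smallest n/ν is G → limiting reagent.
theoretical n(E) = (4/2) × 13.04 = 26.08 mol → 3956 g
% yield = 1930 / 3956 × 100 = 48.79 %

48.8 %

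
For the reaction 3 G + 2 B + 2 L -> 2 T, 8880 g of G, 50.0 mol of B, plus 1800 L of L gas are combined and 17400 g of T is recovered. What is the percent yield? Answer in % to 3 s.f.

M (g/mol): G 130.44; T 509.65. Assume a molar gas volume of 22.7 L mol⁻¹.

75.2 %

n(G) = 8880 / 130.44 = 68.08 mol
n(B) = 50.00 mol
n(L) = 1800 / 22.7 = 79.30 mol
n/ν for G = 68.08/3 = 22.69
n/ν for B = 50.00/2 = 25.00
n/ν for L = 79.30/2 = 39.65
Smallest n/ν is G → limiting reagent.
theoretical n(T) = (2/3) × 68.08 = 45.39 mol → 23130 g
% yield = 17400 / 23130 × 100 = 75.23 %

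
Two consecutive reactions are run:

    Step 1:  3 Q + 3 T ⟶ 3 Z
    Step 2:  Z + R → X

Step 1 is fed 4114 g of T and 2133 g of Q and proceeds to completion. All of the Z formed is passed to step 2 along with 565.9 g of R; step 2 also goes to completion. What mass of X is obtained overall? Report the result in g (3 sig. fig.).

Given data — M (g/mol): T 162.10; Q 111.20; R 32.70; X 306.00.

5300 g

Step 1:
n(T) = 4114 / 162.10 = 25.38 mol
n(Q) = 2133 / 111.20 = 19.18 mol
n/ν → T: 8.460, Q: 6.393; Q is limiting.
n(Z) produced = (3/3) × 19.18 = 19.18 mol
Step 2:
n(Z) available = 19.18 mol
n(R) = 565.9 / 32.70 = 17.31 mol
n/ν → Z: 19.18, R: 17.31; R is limiting.
n(X) = (1/1) × 17.31 = 17.31 mol
mass = 17.31 × 306.00 = 5297 g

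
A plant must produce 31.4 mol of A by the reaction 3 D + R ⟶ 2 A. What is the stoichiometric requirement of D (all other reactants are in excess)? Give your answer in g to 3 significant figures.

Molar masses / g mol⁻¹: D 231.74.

n(A) = 31.40 mol
n(D) = (3/2) × 31.40 = 47.10 mol
mass = 47.10 × 231.74 = 10910 g

10900 g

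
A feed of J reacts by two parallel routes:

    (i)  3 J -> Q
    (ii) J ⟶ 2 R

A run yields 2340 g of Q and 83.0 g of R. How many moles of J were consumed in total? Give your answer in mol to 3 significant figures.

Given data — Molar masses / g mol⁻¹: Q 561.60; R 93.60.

12.9 mol

n(Q) = 2340 / 561.60 = 4.167 mol
n(R) = 83.0 / 93.60 = 0.8868 mol
n(J) via (i) = (3/1)×4.167 = 12.50 mol
n(J) via (ii) = (1/2)×0.8868 = 0.4434 mol
total n(J) = 12.50 + 0.4434 = 12.94 mol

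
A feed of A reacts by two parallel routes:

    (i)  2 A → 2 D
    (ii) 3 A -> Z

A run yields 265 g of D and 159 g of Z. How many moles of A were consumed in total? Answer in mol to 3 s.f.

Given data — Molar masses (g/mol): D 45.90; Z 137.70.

n(D) = 265 / 45.90 = 5.773 mol
n(Z) = 159 / 137.70 = 1.155 mol
n(A) via (i) = (2/2)×5.773 = 5.773 mol
n(A) via (ii) = (3/1)×1.155 = 3.465 mol
total n(A) = 5.773 + 3.465 = 9.238 mol

9.24 mol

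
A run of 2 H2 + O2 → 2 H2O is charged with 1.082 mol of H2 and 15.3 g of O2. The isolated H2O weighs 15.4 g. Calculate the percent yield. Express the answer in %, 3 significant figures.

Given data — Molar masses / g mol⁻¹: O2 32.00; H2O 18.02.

n(H2) = 1.082 mol
n(O2) = 15.30 / 32.00 = 0.4781 mol
n/ν for H2 = 1.082/2 = 0.5410
n/ν for O2 = 0.4781/1 = 0.4781
Smallest n/ν is O2 → limiting reagent.
theoretical n(H2O) = (2/1) × 0.4781 = 0.9562 mol → 17.23 g
% yield = 15.4 / 17.23 × 100 = 89.38 %

89.4 %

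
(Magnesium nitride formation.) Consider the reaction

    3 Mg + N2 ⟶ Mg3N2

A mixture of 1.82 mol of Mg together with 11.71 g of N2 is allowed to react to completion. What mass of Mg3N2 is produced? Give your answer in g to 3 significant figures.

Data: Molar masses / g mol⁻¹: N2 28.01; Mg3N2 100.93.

n(Mg) = 1.820 mol
n(N2) = 11.71 / 28.01 = 0.4181 mol
n/ν → Mg: 0.6067, N2: 0.4181; N2 is limiting.
n(Mg3N2) = (1/1) × 0.4181 = 0.4181 mol
mass = 0.4181 × 100.93 = 42.20 g

42.2 g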